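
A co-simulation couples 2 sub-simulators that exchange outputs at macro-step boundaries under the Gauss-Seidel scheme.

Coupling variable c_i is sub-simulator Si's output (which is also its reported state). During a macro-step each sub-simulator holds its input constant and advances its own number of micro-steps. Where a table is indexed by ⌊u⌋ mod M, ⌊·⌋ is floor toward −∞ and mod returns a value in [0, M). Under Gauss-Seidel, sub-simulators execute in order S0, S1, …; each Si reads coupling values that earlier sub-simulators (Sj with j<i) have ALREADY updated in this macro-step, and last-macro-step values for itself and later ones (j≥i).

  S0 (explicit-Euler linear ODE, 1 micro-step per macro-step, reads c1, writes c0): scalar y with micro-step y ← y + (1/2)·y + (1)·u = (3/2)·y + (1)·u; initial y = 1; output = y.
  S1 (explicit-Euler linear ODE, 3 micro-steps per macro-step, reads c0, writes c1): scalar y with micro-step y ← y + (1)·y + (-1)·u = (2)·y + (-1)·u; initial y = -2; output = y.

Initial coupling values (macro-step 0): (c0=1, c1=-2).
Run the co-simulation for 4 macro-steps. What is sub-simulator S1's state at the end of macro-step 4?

S1 state at macro-step 4 = 6667/16

macro 1: S0 reads c1=-2 → after 1×micro: -1/2; S1 reads c0=-1/2 → after 3×micro: -25/2 ⇒ (c0=-1/2, c1=-25/2)
macro 2: S0 reads c1=-25/2 → after 1×micro: -53/4; S1 reads c0=-53/4 → after 3×micro: -29/4 ⇒ (c0=-53/4, c1=-29/4)
macro 3: S0 reads c1=-29/4 → after 1×micro: -217/8; S1 reads c0=-217/8 → after 3×micro: 1055/8 ⇒ (c0=-217/8, c1=1055/8)
macro 4: S0 reads c1=1055/8 → after 1×micro: 1459/16; S1 reads c0=1459/16 → after 3×micro: 6667/16 ⇒ (c0=1459/16, c1=6667/16)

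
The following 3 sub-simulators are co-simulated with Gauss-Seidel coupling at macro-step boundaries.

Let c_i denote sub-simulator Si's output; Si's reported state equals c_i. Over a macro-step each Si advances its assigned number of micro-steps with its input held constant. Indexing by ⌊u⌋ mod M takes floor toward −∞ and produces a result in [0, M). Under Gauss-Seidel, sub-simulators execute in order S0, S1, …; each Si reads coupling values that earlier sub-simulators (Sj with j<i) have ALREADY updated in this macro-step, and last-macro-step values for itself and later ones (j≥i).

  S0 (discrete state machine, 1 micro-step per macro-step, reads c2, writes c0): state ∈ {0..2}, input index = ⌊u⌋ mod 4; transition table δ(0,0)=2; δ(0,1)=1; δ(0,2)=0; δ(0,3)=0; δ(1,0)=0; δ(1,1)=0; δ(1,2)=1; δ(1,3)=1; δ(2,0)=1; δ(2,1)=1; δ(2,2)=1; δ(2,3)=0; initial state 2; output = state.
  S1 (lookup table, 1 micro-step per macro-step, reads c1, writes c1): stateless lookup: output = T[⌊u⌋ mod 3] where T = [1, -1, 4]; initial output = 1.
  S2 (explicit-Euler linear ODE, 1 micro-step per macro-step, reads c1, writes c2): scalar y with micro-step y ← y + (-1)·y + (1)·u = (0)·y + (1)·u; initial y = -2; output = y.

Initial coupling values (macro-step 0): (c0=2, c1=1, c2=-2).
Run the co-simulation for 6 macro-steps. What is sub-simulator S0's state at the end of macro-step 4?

macro 1: S0 reads c2=-2 → after 1×micro: 1; S1 reads c1=1 → after 1×micro: -1; S2 reads c1=-1 → after 1×micro: -1 ⇒ (c0=1, c1=-1, c2=-1)
macro 2: S0 reads c2=-1 → after 1×micro: 1; S1 reads c1=-1 → after 1×micro: 4; S2 reads c1=4 → after 1×micro: 4 ⇒ (c0=1, c1=4, c2=4)
macro 3: S0 reads c2=4 → after 1×micro: 0; S1 reads c1=4 → after 1×micro: -1; S2 reads c1=-1 → after 1×micro: -1 ⇒ (c0=0, c1=-1, c2=-1)
macro 4: S0 reads c2=-1 → after 1×micro: 0; S1 reads c1=-1 → after 1×micro: 4; S2 reads c1=4 → after 1×micro: 4 ⇒ (c0=0, c1=4, c2=4)
macro 5: S0 reads c2=4 → after 1×micro: 2; S1 reads c1=4 → after 1×micro: -1; S2 reads c1=-1 → after 1×micro: -1 ⇒ (c0=2, c1=-1, c2=-1)
macro 6: S0 reads c2=-1 → after 1×micro: 0; S1 reads c1=-1 → after 1×micro: 4; S2 reads c1=4 → after 1×micro: 4 ⇒ (c0=0, c1=4, c2=4)

S0 state at macro-step 4 = 0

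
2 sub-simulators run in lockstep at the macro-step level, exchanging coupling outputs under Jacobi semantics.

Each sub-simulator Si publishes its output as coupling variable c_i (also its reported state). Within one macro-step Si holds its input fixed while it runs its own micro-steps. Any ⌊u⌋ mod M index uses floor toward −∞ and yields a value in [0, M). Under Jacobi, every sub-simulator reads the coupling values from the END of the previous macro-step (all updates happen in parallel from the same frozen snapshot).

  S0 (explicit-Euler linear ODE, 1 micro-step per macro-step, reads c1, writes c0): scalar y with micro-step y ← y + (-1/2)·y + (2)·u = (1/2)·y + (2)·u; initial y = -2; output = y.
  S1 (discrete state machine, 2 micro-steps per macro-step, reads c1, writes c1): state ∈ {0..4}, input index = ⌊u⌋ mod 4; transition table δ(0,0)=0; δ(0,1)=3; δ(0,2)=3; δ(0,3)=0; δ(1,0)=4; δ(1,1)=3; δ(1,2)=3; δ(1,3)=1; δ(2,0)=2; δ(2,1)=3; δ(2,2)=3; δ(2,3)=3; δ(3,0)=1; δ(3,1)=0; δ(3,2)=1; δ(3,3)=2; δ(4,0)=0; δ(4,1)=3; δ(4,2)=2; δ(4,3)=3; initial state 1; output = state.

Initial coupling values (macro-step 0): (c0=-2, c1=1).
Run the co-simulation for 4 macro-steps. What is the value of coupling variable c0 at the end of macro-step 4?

c0 at macro-step 4 = 1/8

macro 1: S0 reads c1=1 → after 1×micro: 1; S1 reads c1=1 → after 2×micro: 0 ⇒ (c0=1, c1=0)
macro 2: S0 reads c1=0 → after 1×micro: 1/2; S1 reads c1=0 → after 2×micro: 0 ⇒ (c0=1/2, c1=0)
macro 3: S0 reads c1=0 → after 1×micro: 1/4; S1 reads c1=0 → after 2×micro: 0 ⇒ (c0=1/4, c1=0)
macro 4: S0 reads c1=0 → after 1×micro: 1/8; S1 reads c1=0 → after 2×micro: 0 ⇒ (c0=1/8, c1=0)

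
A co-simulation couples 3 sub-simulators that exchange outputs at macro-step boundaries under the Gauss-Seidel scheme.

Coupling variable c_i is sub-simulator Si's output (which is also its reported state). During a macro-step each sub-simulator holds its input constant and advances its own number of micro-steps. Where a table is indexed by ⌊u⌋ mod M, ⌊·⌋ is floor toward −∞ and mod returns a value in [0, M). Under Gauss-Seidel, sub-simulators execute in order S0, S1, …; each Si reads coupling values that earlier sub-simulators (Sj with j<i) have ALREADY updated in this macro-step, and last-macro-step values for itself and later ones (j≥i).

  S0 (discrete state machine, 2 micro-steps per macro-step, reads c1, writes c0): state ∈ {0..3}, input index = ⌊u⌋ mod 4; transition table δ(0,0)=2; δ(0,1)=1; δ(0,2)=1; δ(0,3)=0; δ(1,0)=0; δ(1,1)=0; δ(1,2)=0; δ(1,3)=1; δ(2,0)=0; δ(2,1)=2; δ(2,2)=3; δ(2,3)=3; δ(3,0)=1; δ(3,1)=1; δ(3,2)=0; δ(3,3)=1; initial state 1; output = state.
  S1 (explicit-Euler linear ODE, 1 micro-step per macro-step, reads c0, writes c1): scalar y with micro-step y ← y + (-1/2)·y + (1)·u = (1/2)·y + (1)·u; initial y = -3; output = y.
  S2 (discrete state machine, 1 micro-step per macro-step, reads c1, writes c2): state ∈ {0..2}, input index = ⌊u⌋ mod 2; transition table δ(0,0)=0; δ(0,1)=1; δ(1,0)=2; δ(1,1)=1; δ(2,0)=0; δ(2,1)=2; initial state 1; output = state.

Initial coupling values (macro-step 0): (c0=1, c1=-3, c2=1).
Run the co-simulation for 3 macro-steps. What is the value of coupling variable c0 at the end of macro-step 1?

macro 1: S0 reads c1=-3 → after 2×micro: 1; S1 reads c0=1 → after 1×micro: -1/2; S2 reads c1=-1/2 → after 1×micro: 1 ⇒ (c0=1, c1=-1/2, c2=1)
macro 2: S0 reads c1=-1/2 → after 2×micro: 1; S1 reads c0=1 → after 1×micro: 3/4; S2 reads c1=3/4 → after 1×micro: 2 ⇒ (c0=1, c1=3/4, c2=2)
macro 3: S0 reads c1=3/4 → after 2×micro: 2; S1 reads c0=2 → after 1×micro: 19/8; S2 reads c1=19/8 → after 1×micro: 0 ⇒ (c0=2, c1=19/8, c2=0)

c0 at macro-step 1 = 1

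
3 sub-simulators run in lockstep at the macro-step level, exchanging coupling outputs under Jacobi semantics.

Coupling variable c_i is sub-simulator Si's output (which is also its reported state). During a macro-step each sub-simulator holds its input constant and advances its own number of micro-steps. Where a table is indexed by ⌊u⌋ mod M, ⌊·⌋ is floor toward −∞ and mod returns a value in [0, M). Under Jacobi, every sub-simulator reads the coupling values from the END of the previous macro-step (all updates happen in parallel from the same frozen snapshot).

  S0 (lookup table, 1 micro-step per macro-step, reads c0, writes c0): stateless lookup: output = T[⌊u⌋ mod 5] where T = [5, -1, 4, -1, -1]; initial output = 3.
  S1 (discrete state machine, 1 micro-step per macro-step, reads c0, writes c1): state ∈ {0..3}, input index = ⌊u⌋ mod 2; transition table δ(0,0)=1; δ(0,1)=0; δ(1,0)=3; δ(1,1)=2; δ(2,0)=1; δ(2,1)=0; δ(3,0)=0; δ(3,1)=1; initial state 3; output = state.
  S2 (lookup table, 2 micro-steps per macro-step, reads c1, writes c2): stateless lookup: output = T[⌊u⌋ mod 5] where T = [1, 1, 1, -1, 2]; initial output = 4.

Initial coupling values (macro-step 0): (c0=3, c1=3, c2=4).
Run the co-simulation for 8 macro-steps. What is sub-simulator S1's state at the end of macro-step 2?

S1 state at macro-step 2 = 2

macro 1: S0 reads c0=3 → after 1×micro: -1; S1 reads c0=3 → after 1×micro: 1; S2 reads c1=3 → after 2×micro: -1 ⇒ (c0=-1, c1=1, c2=-1)
macro 2: S0 reads c0=-1 → after 1×micro: -1; S1 reads c0=-1 → after 1×micro: 2; S2 reads c1=1 → after 2×micro: 1 ⇒ (c0=-1, c1=2, c2=1)
macro 3: S0 reads c0=-1 → after 1×micro: -1; S1 reads c0=-1 → after 1×micro: 0; S2 reads c1=2 → after 2×micro: 1 ⇒ (c0=-1, c1=0, c2=1)
macro 4: S0 reads c0=-1 → after 1×micro: -1; S1 reads c0=-1 → after 1×micro: 0; S2 reads c1=0 → after 2×micro: 1 ⇒ (c0=-1, c1=0, c2=1)
macro 5: S0 reads c0=-1 → after 1×micro: -1; S1 reads c0=-1 → after 1×micro: 0; S2 reads c1=0 → after 2×micro: 1 ⇒ (c0=-1, c1=0, c2=1)
macro 6: S0 reads c0=-1 → after 1×micro: -1; S1 reads c0=-1 → after 1×micro: 0; S2 reads c1=0 → after 2×micro: 1 ⇒ (c0=-1, c1=0, c2=1)
macro 7: S0 reads c0=-1 → after 1×micro: -1; S1 reads c0=-1 → after 1×micro: 0; S2 reads c1=0 → after 2×micro: 1 ⇒ (c0=-1, c1=0, c2=1)
macro 8: S0 reads c0=-1 → after 1×micro: -1; S1 reads c0=-1 → after 1×micro: 0; S2 reads c1=0 → after 2×micro: 1 ⇒ (c0=-1, c1=0, c2=1)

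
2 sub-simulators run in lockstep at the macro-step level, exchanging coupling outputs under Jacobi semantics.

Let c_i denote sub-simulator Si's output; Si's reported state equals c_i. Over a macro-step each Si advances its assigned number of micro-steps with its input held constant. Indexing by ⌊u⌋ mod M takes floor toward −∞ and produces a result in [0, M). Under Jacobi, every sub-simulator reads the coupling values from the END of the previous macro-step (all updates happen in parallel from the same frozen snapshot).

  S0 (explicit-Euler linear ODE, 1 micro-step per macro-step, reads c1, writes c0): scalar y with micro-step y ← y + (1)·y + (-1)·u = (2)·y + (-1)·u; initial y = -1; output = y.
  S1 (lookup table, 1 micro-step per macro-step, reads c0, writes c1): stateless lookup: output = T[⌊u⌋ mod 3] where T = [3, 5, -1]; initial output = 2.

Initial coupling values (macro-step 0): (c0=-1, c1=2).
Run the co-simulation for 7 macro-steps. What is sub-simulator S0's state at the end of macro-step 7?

S0 state at macro-step 7 = -193

macro 1: S0 reads c1=2 → after 1×micro: -4; S1 reads c0=-1 → after 1×micro: -1 ⇒ (c0=-4, c1=-1)
macro 2: S0 reads c1=-1 → after 1×micro: -7; S1 reads c0=-4 → after 1×micro: -1 ⇒ (c0=-7, c1=-1)
macro 3: S0 reads c1=-1 → after 1×micro: -13; S1 reads c0=-7 → after 1×micro: -1 ⇒ (c0=-13, c1=-1)
macro 4: S0 reads c1=-1 → after 1×micro: -25; S1 reads c0=-13 → after 1×micro: -1 ⇒ (c0=-25, c1=-1)
macro 5: S0 reads c1=-1 → after 1×micro: -49; S1 reads c0=-25 → after 1×micro: -1 ⇒ (c0=-49, c1=-1)
macro 6: S0 reads c1=-1 → after 1×micro: -97; S1 reads c0=-49 → after 1×micro: -1 ⇒ (c0=-97, c1=-1)
macro 7: S0 reads c1=-1 → after 1×micro: -193; S1 reads c0=-97 → after 1×micro: -1 ⇒ (c0=-193, c1=-1)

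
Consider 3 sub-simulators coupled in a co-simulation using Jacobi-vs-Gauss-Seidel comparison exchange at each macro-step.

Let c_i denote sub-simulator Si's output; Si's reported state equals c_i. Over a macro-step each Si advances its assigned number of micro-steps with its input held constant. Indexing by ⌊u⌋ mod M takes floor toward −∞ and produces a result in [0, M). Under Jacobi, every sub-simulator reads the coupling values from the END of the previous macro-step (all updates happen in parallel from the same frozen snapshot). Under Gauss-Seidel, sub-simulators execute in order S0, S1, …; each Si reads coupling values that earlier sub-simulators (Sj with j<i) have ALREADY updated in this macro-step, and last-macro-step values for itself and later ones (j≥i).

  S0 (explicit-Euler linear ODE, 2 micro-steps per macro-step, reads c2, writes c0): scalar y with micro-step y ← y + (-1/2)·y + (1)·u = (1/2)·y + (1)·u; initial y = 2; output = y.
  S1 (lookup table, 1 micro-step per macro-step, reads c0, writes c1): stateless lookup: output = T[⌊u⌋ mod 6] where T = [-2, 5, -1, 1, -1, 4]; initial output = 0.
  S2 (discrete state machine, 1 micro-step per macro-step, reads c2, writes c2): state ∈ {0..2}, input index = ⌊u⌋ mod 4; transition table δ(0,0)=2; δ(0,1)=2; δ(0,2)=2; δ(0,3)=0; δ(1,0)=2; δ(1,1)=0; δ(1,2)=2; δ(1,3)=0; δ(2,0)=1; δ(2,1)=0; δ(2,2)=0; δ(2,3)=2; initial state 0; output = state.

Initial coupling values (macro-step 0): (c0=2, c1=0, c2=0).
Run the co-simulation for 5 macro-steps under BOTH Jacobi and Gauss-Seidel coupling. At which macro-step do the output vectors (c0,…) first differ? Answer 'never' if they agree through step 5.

first divergence at macro-step: 1

[Jacobi] macro 1: S0 reads c2=0 → after 2×micro: 1/2; S1 reads c0=2 → after 1×micro: -1; S2 reads c2=0 → after 1×micro: 2 ⇒ (c0=1/2, c1=-1, c2=2)
[Jacobi] macro 2: S0 reads c2=2 → after 2×micro: 25/8; S1 reads c0=1/2 → after 1×micro: -2; S2 reads c2=2 → after 1×micro: 0 ⇒ (c0=25/8, c1=-2, c2=0)
[Jacobi] macro 3: S0 reads c2=0 → after 2×micro: 25/32; S1 reads c0=25/8 → after 1×micro: 1; S2 reads c2=0 → after 1×micro: 2 ⇒ (c0=25/32, c1=1, c2=2)
[Jacobi] macro 4: S0 reads c2=2 → after 2×micro: 409/128; S1 reads c0=25/32 → after 1×micro: -2; S2 reads c2=2 → after 1×micro: 0 ⇒ (c0=409/128, c1=-2, c2=0)
[Jacobi] macro 5: S0 reads c2=0 → after 2×micro: 409/512; S1 reads c0=409/128 → after 1×micro: 1; S2 reads c2=0 → after 1×micro: 2 ⇒ (c0=409/512, c1=1, c2=2)
[Gauss-Seidel] macro 1: S0 reads c2=0 → after 2×micro: 1/2; S1 reads c0=1/2 → after 1×micro: -2; S2 reads c2=0 → after 1×micro: 2 ⇒ (c0=1/2, c1=-2, c2=2)
[Gauss-Seidel] macro 2: S0 reads c2=2 → after 2×micro: 25/8; S1 reads c0=25/8 → after 1×micro: 1; S2 reads c2=2 → after 1×micro: 0 ⇒ (c0=25/8, c1=1, c2=0)
[Gauss-Seidel] macro 3: S0 reads c2=0 → after 2×micro: 25/32; S1 reads c0=25/32 → after 1×micro: -2; S2 reads c2=0 → after 1×micro: 2 ⇒ (c0=25/32, c1=-2, c2=2)
[Gauss-Seidel] macro 4: S0 reads c2=2 → after 2×micro: 409/128; S1 reads c0=409/128 → after 1×micro: 1; S2 reads c2=2 → after 1×micro: 0 ⇒ (c0=409/128, c1=1, c2=0)
[Gauss-Seidel] macro 5: S0 reads c2=0 → after 2×micro: 409/512; S1 reads c0=409/512 → after 1×micro: -2; S2 reads c2=0 → after 1×micro: 2 ⇒ (c0=409/512, c1=-2, c2=2)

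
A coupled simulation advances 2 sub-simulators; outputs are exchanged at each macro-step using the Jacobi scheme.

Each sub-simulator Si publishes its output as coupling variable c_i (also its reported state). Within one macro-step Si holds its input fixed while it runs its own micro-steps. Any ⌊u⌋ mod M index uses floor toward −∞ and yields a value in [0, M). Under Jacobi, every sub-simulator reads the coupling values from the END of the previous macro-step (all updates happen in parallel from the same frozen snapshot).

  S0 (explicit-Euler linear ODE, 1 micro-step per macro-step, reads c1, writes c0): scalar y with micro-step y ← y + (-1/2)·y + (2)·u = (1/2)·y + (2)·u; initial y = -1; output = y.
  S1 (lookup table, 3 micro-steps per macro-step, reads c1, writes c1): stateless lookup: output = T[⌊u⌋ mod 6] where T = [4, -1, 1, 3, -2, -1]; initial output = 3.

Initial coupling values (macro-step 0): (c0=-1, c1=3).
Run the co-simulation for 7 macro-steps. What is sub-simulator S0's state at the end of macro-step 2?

macro 1: S0 reads c1=3 → after 1×micro: 11/2; S1 reads c1=3 → after 3×micro: 3 ⇒ (c0=11/2, c1=3)
macro 2: S0 reads c1=3 → after 1×micro: 35/4; S1 reads c1=3 → after 3×micro: 3 ⇒ (c0=35/4, c1=3)
macro 3: S0 reads c1=3 → after 1×micro: 83/8; S1 reads c1=3 → after 3×micro: 3 ⇒ (c0=83/8, c1=3)
macro 4: S0 reads c1=3 → after 1×micro: 179/16; S1 reads c1=3 → after 3×micro: 3 ⇒ (c0=179/16, c1=3)
macro 5: S0 reads c1=3 → after 1×micro: 371/32; S1 reads c1=3 → after 3×micro: 3 ⇒ (c0=371/32, c1=3)
macro 6: S0 reads c1=3 → after 1×micro: 755/64; S1 reads c1=3 → after 3×micro: 3 ⇒ (c0=755/64, c1=3)
macro 7: S0 reads c1=3 → after 1×micro: 1523/128; S1 reads c1=3 → after 3×micro: 3 ⇒ (c0=1523/128, c1=3)

S0 state at macro-step 2 = 35/4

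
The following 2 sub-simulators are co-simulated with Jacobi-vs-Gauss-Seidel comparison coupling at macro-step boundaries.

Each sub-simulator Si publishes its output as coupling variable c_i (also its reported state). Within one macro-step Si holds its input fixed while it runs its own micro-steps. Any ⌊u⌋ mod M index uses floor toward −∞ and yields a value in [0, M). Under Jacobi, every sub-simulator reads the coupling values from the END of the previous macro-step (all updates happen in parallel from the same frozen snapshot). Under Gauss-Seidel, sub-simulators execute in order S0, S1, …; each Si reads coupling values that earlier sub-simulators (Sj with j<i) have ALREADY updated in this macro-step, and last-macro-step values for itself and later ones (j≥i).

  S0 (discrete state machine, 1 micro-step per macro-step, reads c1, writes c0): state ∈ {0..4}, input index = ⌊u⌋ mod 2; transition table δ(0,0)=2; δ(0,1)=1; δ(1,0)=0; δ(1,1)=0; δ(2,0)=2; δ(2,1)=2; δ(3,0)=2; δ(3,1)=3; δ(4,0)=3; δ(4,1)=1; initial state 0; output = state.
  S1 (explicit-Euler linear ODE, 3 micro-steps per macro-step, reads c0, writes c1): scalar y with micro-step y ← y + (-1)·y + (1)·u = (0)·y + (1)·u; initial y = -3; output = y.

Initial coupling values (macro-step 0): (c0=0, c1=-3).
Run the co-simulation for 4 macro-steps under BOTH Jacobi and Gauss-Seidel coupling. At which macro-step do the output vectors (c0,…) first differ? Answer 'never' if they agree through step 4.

[Jacobi] macro 1: S0 reads c1=-3 → after 1×micro: 1; S1 reads c0=0 → after 3×micro: 0 ⇒ (c0=1, c1=0)
[Jacobi] macro 2: S0 reads c1=0 → after 1×micro: 0; S1 reads c0=1 → after 3×micro: 1 ⇒ (c0=0, c1=1)
[Jacobi] macro 3: S0 reads c1=1 → after 1×micro: 1; S1 reads c0=0 → after 3×micro: 0 ⇒ (c0=1, c1=0)
[Jacobi] macro 4: S0 reads c1=0 → after 1×micro: 0; S1 reads c0=1 → after 3×micro: 1 ⇒ (c0=0, c1=1)
[Gauss-Seidel] macro 1: S0 reads c1=-3 → after 1×micro: 1; S1 reads c0=1 → after 3×micro: 1 ⇒ (c0=1, c1=1)
[Gauss-Seidel] macro 2: S0 reads c1=1 → after 1×micro: 0; S1 reads c0=0 → after 3×micro: 0 ⇒ (c0=0, c1=0)
[Gauss-Seidel] macro 3: S0 reads c1=0 → after 1×micro: 2; S1 reads c0=2 → after 3×micro: 2 ⇒ (c0=2, c1=2)
[Gauss-Seidel] macro 4: S0 reads c1=2 → after 1×micro: 2; S1 reads c0=2 → after 3×micro: 2 ⇒ (c0=2, c1=2)

first divergence at macro-step: 1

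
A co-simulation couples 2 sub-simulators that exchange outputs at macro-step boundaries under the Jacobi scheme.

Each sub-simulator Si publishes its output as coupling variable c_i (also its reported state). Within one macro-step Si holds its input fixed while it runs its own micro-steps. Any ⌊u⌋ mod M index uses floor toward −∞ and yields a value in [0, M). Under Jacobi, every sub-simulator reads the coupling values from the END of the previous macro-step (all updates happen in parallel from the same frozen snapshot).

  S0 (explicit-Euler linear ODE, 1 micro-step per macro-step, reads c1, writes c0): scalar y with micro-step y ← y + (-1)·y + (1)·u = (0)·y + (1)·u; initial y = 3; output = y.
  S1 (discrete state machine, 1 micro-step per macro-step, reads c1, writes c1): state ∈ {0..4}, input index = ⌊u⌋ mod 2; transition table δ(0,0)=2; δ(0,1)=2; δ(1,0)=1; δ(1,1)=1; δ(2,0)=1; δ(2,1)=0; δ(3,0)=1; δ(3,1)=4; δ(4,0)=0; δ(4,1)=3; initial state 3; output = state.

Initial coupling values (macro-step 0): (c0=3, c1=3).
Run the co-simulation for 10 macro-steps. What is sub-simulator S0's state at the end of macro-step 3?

S0 state at macro-step 3 = 0

macro 1: S0 reads c1=3 → after 1×micro: 3; S1 reads c1=3 → after 1×micro: 4 ⇒ (c0=3, c1=4)
macro 2: S0 reads c1=4 → after 1×micro: 4; S1 reads c1=4 → after 1×micro: 0 ⇒ (c0=4, c1=0)
macro 3: S0 reads c1=0 → after 1×micro: 0; S1 reads c1=0 → after 1×micro: 2 ⇒ (c0=0, c1=2)
macro 4: S0 reads c1=2 → after 1×micro: 2; S1 reads c1=2 → after 1×micro: 1 ⇒ (c0=2, c1=1)
macro 5: S0 reads c1=1 → after 1×micro: 1; S1 reads c1=1 → after 1×micro: 1 ⇒ (c0=1, c1=1)
macro 6: S0 reads c1=1 → after 1×micro: 1; S1 reads c1=1 → after 1×micro: 1 ⇒ (c0=1, c1=1)
macro 7: S0 reads c1=1 → after 1×micro: 1; S1 reads c1=1 → after 1×micro: 1 ⇒ (c0=1, c1=1)
macro 8: S0 reads c1=1 → after 1×micro: 1; S1 reads c1=1 → after 1×micro: 1 ⇒ (c0=1, c1=1)
macro 9: S0 reads c1=1 → after 1×micro: 1; S1 reads c1=1 → after 1×micro: 1 ⇒ (c0=1, c1=1)
macro 10: S0 reads c1=1 → after 1×micro: 1; S1 reads c1=1 → after 1×micro: 1 ⇒ (c0=1, c1=1)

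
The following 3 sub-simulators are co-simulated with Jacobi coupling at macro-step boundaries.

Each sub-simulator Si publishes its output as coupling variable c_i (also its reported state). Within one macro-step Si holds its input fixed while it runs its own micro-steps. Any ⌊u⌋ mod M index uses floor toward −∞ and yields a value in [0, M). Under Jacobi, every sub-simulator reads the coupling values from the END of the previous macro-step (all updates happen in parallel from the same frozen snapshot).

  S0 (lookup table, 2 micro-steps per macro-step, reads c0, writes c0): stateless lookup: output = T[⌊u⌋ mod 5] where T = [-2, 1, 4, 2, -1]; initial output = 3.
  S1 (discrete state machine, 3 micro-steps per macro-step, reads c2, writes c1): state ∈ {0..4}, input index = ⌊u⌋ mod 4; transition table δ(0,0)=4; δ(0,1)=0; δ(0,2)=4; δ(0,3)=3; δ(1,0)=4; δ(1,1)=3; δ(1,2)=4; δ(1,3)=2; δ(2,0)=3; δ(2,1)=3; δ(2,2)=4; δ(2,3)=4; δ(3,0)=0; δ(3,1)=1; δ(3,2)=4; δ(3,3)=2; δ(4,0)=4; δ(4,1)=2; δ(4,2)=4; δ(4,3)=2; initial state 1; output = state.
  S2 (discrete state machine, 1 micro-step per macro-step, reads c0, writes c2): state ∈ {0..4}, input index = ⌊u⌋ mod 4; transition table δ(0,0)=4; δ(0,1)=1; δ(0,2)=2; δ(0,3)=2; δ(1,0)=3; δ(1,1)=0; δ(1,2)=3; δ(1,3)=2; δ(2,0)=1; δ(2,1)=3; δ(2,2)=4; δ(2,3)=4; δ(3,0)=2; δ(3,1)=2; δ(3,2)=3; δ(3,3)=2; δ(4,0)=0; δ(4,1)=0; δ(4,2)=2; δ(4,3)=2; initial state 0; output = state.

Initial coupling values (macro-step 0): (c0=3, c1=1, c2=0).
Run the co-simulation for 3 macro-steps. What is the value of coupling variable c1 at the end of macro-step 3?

c1 at macro-step 3 = 4

macro 1: S0 reads c0=3 → after 2×micro: 2; S1 reads c2=0 → after 3×micro: 4; S2 reads c0=3 → after 1×micro: 2 ⇒ (c0=2, c1=4, c2=2)
macro 2: S0 reads c0=2 → after 2×micro: 4; S1 reads c2=2 → after 3×micro: 4; S2 reads c0=2 → after 1×micro: 4 ⇒ (c0=4, c1=4, c2=4)
macro 3: S0 reads c0=4 → after 2×micro: -1; S1 reads c2=4 → after 3×micro: 4; S2 reads c0=4 → after 1×micro: 0 ⇒ (c0=-1, c1=4, c2=0)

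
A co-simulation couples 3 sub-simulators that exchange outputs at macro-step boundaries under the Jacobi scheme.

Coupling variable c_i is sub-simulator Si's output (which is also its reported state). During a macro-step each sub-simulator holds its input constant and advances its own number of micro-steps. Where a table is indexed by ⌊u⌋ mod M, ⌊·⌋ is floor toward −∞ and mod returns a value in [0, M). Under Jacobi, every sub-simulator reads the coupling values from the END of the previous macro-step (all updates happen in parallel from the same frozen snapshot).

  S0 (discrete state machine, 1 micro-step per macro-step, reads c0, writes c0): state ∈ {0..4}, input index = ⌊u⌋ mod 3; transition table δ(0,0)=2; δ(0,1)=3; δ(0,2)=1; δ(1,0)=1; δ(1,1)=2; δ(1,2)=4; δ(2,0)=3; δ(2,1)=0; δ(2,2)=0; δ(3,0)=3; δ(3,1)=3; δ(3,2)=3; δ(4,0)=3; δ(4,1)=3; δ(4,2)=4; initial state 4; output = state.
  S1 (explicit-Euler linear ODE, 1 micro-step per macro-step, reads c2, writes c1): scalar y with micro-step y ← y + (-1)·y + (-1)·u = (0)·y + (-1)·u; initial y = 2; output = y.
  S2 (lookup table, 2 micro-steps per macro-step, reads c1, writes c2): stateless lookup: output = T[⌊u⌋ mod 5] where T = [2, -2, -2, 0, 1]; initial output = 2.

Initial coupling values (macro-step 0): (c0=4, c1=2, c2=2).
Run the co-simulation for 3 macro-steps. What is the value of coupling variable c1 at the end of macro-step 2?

c1 at macro-step 2 = 2

macro 1: S0 reads c0=4 → after 1×micro: 3; S1 reads c2=2 → after 1×micro: -2; S2 reads c1=2 → after 2×micro: -2 ⇒ (c0=3, c1=-2, c2=-2)
macro 2: S0 reads c0=3 → after 1×micro: 3; S1 reads c2=-2 → after 1×micro: 2; S2 reads c1=-2 → after 2×micro: 0 ⇒ (c0=3, c1=2, c2=0)
macro 3: S0 reads c0=3 → after 1×micro: 3; S1 reads c2=0 → after 1×micro: 0; S2 reads c1=2 → after 2×micro: -2 ⇒ (c0=3, c1=0, c2=-2)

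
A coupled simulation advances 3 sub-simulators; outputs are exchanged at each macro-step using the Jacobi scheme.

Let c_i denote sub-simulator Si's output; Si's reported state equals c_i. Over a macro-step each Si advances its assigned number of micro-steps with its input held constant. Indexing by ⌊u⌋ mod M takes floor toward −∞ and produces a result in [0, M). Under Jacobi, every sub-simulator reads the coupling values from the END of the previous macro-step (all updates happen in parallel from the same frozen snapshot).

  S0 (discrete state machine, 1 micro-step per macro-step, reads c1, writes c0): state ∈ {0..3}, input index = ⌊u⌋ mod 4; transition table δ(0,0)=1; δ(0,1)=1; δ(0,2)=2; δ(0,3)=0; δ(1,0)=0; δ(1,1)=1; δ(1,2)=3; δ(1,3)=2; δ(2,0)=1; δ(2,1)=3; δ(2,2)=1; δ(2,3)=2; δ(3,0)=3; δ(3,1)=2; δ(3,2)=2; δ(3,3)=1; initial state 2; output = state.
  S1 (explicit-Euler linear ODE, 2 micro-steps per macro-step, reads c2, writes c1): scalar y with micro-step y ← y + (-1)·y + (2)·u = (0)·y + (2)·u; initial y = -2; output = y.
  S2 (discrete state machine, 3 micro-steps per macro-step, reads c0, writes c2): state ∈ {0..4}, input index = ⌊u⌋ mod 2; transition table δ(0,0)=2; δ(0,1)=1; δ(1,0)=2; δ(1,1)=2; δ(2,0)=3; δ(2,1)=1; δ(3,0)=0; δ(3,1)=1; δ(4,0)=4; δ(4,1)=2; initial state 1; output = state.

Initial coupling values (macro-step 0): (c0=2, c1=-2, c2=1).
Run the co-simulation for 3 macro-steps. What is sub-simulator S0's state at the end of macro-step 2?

S0 state at macro-step 2 = 3

macro 1: S0 reads c1=-2 → after 1×micro: 1; S1 reads c2=1 → after 2×micro: 2; S2 reads c0=2 → after 3×micro: 0 ⇒ (c0=1, c1=2, c2=0)
macro 2: S0 reads c1=2 → after 1×micro: 3; S1 reads c2=0 → after 2×micro: 0; S2 reads c0=1 → after 3×micro: 1 ⇒ (c0=3, c1=0, c2=1)
macro 3: S0 reads c1=0 → after 1×micro: 3; S1 reads c2=1 → after 2×micro: 2; S2 reads c0=3 → after 3×micro: 2 ⇒ (c0=3, c1=2, c2=2)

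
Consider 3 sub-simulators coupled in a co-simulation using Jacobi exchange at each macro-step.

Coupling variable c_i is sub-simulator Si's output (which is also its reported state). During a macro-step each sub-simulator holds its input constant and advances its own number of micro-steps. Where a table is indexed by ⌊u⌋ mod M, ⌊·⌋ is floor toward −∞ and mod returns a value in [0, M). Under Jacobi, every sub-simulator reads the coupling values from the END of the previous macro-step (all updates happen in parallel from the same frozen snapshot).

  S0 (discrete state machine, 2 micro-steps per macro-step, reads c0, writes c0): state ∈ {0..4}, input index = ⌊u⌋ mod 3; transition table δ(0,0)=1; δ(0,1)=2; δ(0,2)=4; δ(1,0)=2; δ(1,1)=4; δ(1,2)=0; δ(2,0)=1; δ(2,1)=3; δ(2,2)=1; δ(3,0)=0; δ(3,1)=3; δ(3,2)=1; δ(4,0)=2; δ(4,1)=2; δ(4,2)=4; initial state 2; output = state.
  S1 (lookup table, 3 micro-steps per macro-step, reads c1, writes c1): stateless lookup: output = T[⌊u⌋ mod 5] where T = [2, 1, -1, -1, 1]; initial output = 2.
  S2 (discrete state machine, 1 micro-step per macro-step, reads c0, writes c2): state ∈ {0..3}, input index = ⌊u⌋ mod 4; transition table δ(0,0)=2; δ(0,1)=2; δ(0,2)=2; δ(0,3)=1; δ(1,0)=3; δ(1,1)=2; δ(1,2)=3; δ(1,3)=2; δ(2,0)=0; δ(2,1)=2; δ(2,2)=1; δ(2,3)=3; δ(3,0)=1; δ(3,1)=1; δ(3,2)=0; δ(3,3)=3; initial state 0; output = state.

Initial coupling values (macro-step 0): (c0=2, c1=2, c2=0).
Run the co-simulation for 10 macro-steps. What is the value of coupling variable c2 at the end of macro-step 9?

c2 at macro-step 9 = 2

macro 1: S0 reads c0=2 → after 2×micro: 0; S1 reads c1=2 → after 3×micro: -1; S2 reads c0=2 → after 1×micro: 2 ⇒ (c0=0, c1=-1, c2=2)
macro 2: S0 reads c0=0 → after 2×micro: 2; S1 reads c1=-1 → after 3×micro: 1; S2 reads c0=0 → after 1×micro: 0 ⇒ (c0=2, c1=1, c2=0)
macro 3: S0 reads c0=2 → after 2×micro: 0; S1 reads c1=1 → after 3×micro: 1; S2 reads c0=2 → after 1×micro: 2 ⇒ (c0=0, c1=1, c2=2)
macro 4: S0 reads c0=0 → after 2×micro: 2; S1 reads c1=1 → after 3×micro: 1; S2 reads c0=0 → after 1×micro: 0 ⇒ (c0=2, c1=1, c2=0)
macro 5: S0 reads c0=2 → after 2×micro: 0; S1 reads c1=1 → after 3×micro: 1; S2 reads c0=2 → after 1×micro: 2 ⇒ (c0=0, c1=1, c2=2)
macro 6: S0 reads c0=0 → after 2×micro: 2; S1 reads c1=1 → after 3×micro: 1; S2 reads c0=0 → after 1×micro: 0 ⇒ (c0=2, c1=1, c2=0)
macro 7: S0 reads c0=2 → after 2×micro: 0; S1 reads c1=1 → after 3×micro: 1; S2 reads c0=2 → after 1×micro: 2 ⇒ (c0=0, c1=1, c2=2)
macro 8: S0 reads c0=0 → after 2×micro: 2; S1 reads c1=1 → after 3×micro: 1; S2 reads c0=0 → after 1×micro: 0 ⇒ (c0=2, c1=1, c2=0)
macro 9: S0 reads c0=2 → after 2×micro: 0; S1 reads c1=1 → after 3×micro: 1; S2 reads c0=2 → after 1×micro: 2 ⇒ (c0=0, c1=1, c2=2)
macro 10: S0 reads c0=0 → after 2×micro: 2; S1 reads c1=1 → after 3×micro: 1; S2 reads c0=0 → after 1×micro: 0 ⇒ (c0=2, c1=1, c2=0)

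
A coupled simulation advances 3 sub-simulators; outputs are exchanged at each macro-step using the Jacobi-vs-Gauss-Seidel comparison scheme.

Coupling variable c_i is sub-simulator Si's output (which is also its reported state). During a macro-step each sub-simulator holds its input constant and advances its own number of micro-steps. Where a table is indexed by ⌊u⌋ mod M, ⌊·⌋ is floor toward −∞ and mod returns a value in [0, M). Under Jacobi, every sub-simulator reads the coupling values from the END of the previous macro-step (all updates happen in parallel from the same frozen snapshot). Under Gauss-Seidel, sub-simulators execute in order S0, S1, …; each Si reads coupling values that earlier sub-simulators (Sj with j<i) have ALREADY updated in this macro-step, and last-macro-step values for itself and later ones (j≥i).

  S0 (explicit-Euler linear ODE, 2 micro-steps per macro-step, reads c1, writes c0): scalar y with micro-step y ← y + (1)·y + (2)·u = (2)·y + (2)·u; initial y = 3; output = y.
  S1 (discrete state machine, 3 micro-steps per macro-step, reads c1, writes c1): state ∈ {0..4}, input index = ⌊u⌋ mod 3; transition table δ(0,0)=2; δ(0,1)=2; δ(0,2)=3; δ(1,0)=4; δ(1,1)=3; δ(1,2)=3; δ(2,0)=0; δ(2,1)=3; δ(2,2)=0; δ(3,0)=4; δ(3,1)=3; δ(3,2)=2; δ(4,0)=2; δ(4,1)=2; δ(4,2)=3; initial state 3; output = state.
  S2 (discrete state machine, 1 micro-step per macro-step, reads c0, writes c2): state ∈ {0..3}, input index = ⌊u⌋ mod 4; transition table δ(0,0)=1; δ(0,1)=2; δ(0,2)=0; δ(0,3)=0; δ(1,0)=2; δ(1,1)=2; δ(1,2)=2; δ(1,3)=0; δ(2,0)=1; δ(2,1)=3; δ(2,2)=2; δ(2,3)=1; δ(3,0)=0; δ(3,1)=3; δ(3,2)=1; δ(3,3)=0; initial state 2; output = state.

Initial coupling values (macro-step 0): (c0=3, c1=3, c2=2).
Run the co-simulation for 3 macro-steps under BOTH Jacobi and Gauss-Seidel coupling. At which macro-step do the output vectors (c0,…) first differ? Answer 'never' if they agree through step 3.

[Jacobi] macro 1: S0 reads c1=3 → after 2×micro: 30; S1 reads c1=3 → after 3×micro: 0; S2 reads c0=3 → after 1×micro: 1 ⇒ (c0=30, c1=0, c2=1)
[Jacobi] macro 2: S0 reads c1=0 → after 2×micro: 120; S1 reads c1=0 → after 3×micro: 2; S2 reads c0=30 → after 1×micro: 2 ⇒ (c0=120, c1=2, c2=2)
[Jacobi] macro 3: S0 reads c1=2 → after 2×micro: 492; S1 reads c1=2 → after 3×micro: 2; S2 reads c0=120 → after 1×micro: 1 ⇒ (c0=492, c1=2, c2=1)
[Gauss-Seidel] macro 1: S0 reads c1=3 → after 2×micro: 30; S1 reads c1=3 → after 3×micro: 0; S2 reads c0=30 → after 1×micro: 2 ⇒ (c0=30, c1=0, c2=2)
[Gauss-Seidel] macro 2: S0 reads c1=0 → after 2×micro: 120; S1 reads c1=0 → after 3×micro: 2; S2 reads c0=120 → after 1×micro: 1 ⇒ (c0=120, c1=2, c2=1)
[Gauss-Seidel] macro 3: S0 reads c1=2 → after 2×micro: 492; S1 reads c1=2 → after 3×micro: 2; S2 reads c0=492 → after 1×micro: 2 ⇒ (c0=492, c1=2, c2=2)

first divergence at macro-step: 1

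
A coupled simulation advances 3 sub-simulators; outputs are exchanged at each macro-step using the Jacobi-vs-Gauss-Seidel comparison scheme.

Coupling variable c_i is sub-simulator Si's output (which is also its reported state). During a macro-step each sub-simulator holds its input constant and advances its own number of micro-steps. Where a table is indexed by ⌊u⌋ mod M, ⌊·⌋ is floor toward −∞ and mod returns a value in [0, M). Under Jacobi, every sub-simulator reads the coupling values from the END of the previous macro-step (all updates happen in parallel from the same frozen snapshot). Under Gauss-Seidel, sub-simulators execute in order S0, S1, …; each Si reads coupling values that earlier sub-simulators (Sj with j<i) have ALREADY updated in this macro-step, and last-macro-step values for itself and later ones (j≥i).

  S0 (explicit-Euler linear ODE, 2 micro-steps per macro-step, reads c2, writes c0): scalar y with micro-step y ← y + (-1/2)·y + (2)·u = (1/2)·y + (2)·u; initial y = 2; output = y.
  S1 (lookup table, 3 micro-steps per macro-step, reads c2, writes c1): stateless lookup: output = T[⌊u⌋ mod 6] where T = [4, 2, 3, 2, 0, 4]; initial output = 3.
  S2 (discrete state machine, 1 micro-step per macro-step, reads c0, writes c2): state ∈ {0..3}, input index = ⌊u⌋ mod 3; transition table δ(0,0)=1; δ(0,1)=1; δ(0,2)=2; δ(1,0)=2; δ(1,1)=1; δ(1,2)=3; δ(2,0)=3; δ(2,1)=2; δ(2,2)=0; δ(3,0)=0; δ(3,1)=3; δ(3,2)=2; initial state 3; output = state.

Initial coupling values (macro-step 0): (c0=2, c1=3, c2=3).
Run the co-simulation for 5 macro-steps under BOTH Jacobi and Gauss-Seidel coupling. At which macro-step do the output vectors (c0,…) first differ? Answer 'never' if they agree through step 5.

[Jacobi] macro 1: S0 reads c2=3 → after 2×micro: 19/2; S1 reads c2=3 → after 3×micro: 2; S2 reads c0=2 → after 1×micro: 2 ⇒ (c0=19/2, c1=2, c2=2)
[Jacobi] macro 2: S0 reads c2=2 → after 2×micro: 67/8; S1 reads c2=2 → after 3×micro: 3; S2 reads c0=19/2 → after 1×micro: 3 ⇒ (c0=67/8, c1=3, c2=3)
[Jacobi] macro 3: S0 reads c2=3 → after 2×micro: 355/32; S1 reads c2=3 → after 3×micro: 2; S2 reads c0=67/8 → after 1×micro: 2 ⇒ (c0=355/32, c1=2, c2=2)
[Jacobi] macro 4: S0 reads c2=2 → after 2×micro: 1123/128; S1 reads c2=2 → after 3×micro: 3; S2 reads c0=355/32 → after 1×micro: 0 ⇒ (c0=1123/128, c1=3, c2=0)
[Jacobi] macro 5: S0 reads c2=0 → after 2×micro: 1123/512; S1 reads c2=0 → after 3×micro: 4; S2 reads c0=1123/128 → after 1×micro: 2 ⇒ (c0=1123/512, c1=4, c2=2)
[Gauss-Seidel] macro 1: S0 reads c2=3 → after 2×micro: 19/2; S1 reads c2=3 → after 3×micro: 2; S2 reads c0=19/2 → after 1×micro: 0 ⇒ (c0=19/2, c1=2, c2=0)
[Gauss-Seidel] macro 2: S0 reads c2=0 → after 2×micro: 19/8; S1 reads c2=0 → after 3×micro: 4; S2 reads c0=19/8 → after 1×micro: 2 ⇒ (c0=19/8, c1=4, c2=2)
[Gauss-Seidel] macro 3: S0 reads c2=2 → after 2×micro: 211/32; S1 reads c2=2 → after 3×micro: 3; S2 reads c0=211/32 → after 1×micro: 3 ⇒ (c0=211/32, c1=3, c2=3)
[Gauss-Seidel] macro 4: S0 reads c2=3 → after 2×micro: 1363/128; S1 reads c2=3 → after 3×micro: 2; S2 reads c0=1363/128 → after 1×micro: 3 ⇒ (c0=1363/128, c1=2, c2=3)
[Gauss-Seidel] macro 5: S0 reads c2=3 → after 2×micro: 5971/512; S1 reads c2=3 → after 3×micro: 2; S2 reads c0=5971/512 → after 1×micro: 2 ⇒ (c0=5971/512, c1=2, c2=2)

first divergence at macro-step: 1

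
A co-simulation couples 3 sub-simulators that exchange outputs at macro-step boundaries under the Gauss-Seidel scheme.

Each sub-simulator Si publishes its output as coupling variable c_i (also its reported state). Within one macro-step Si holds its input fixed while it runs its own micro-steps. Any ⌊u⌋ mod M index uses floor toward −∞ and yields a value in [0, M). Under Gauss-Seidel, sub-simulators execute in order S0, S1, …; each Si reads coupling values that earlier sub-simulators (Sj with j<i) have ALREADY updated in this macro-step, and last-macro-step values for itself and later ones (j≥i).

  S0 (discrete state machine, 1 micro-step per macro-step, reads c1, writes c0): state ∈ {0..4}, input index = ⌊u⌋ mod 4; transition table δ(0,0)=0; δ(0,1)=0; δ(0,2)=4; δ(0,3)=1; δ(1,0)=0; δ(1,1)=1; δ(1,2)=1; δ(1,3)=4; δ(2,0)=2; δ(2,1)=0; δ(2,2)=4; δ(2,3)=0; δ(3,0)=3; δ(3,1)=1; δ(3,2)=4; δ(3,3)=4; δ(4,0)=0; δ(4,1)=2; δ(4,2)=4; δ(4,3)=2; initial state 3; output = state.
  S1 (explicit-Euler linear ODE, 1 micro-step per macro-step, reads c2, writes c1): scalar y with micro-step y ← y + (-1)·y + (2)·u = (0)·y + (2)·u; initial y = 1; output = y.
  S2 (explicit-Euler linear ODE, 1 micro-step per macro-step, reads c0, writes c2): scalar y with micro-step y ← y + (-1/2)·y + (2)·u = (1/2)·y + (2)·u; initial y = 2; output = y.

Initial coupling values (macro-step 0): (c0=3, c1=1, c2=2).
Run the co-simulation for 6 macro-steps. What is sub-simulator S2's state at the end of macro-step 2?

S2 state at macro-step 2 = 3/2

macro 1: S0 reads c1=1 → after 1×micro: 1; S1 reads c2=2 → after 1×micro: 4; S2 reads c0=1 → after 1×micro: 3 ⇒ (c0=1, c1=4, c2=3)
macro 2: S0 reads c1=4 → after 1×micro: 0; S1 reads c2=3 → after 1×micro: 6; S2 reads c0=0 → after 1×micro: 3/2 ⇒ (c0=0, c1=6, c2=3/2)
macro 3: S0 reads c1=6 → after 1×micro: 4; S1 reads c2=3/2 → after 1×micro: 3; S2 reads c0=4 → after 1×micro: 35/4 ⇒ (c0=4, c1=3, c2=35/4)
macro 4: S0 reads c1=3 → after 1×micro: 2; S1 reads c2=35/4 → after 1×micro: 35/2; S2 reads c0=2 → after 1×micro: 67/8 ⇒ (c0=2, c1=35/2, c2=67/8)
macro 5: S0 reads c1=35/2 → after 1×micro: 0; S1 reads c2=67/8 → after 1×micro: 67/4; S2 reads c0=0 → after 1×micro: 67/16 ⇒ (c0=0, c1=67/4, c2=67/16)
macro 6: S0 reads c1=67/4 → after 1×micro: 0; S1 reads c2=67/16 → after 1×micro: 67/8; S2 reads c0=0 → after 1×micro: 67/32 ⇒ (c0=0, c1=67/8, c2=67/32)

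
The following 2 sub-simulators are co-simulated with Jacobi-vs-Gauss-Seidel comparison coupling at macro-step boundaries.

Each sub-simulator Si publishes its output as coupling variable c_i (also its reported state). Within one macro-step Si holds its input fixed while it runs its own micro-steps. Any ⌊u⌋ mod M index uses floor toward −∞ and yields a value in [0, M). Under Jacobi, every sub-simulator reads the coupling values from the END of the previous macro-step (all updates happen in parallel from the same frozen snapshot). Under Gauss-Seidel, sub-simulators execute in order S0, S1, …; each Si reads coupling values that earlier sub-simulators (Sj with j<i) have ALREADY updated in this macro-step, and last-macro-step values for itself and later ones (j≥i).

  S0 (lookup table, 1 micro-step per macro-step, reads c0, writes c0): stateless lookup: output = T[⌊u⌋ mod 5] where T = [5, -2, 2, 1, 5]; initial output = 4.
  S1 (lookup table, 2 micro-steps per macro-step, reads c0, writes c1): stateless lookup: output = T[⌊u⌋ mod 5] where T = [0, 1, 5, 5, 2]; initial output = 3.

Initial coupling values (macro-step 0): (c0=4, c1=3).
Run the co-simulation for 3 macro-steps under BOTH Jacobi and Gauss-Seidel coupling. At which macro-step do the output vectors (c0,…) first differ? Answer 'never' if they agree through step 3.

first divergence at macro-step: 1

[Jacobi] macro 1: S0 reads c0=4 → after 1×micro: 5; S1 reads c0=4 → after 2×micro: 2 ⇒ (c0=5, c1=2)
[Jacobi] macro 2: S0 reads c0=5 → after 1×micro: 5; S1 reads c0=5 → after 2×micro: 0 ⇒ (c0=5, c1=0)
[Jacobi] macro 3: S0 reads c0=5 → after 1×micro: 5; S1 reads c0=5 → after 2×micro: 0 ⇒ (c0=5, c1=0)
[Gauss-Seidel] macro 1: S0 reads c0=4 → after 1×micro: 5; S1 reads c0=5 → after 2×micro: 0 ⇒ (c0=5, c1=0)
[Gauss-Seidel] macro 2: S0 reads c0=5 → after 1×micro: 5; S1 reads c0=5 → after 2×micro: 0 ⇒ (c0=5, c1=0)
[Gauss-Seidel] macro 3: S0 reads c0=5 → after 1×micro: 5; S1 reads c0=5 → after 2×micro: 0 ⇒ (c0=5, c1=0)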